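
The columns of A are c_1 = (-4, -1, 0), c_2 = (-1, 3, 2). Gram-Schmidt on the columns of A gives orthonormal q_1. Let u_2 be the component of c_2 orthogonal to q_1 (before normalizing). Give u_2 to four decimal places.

u_2 = (-0.7647, 3.0588, 2.0000)

q_1 = c_1/‖c_1‖ = (-4, -1, 0)/4.1231 = (-0.9701, -0.2425, 0.0000).
r_{12} = q_1·c_2 = 0.2425.
u_2 = c_2 − 0.2425·q_1 = (-0.7647, 3.0588, 2.0000).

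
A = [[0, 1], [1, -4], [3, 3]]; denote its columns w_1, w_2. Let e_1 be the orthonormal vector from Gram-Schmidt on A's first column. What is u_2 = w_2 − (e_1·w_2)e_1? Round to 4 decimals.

u_2 = (1.0000, -4.5000, 1.5000)

w_1 = (0, 1, 3); ‖w_1‖ = 3.1623, so e_1 = (0.0000, 0.3162, 0.9487).
e_1·w_2 = 0.0000·1 + 0.3162·(-4) + 0.9487·3 = 1.5811.
u_2 = w_2 − 1.5811·e_1 = (1.0000, -4.5000, 1.5000).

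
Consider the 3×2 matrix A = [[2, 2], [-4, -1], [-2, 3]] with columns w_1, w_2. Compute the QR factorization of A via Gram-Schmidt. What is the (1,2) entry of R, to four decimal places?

w_1 = (2, -4, -2); ‖w_1‖ = 4.8990, so e_1 = (0.4082, -0.8165, -0.4082).
r_{12} = e_1·w_2 = 0.4082.

r_{12} = 0.4082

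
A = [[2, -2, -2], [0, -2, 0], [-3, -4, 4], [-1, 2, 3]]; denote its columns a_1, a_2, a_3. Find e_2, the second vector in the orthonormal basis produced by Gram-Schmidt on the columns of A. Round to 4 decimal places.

e_1 = a_1/‖a_1‖ = (2, 0, -3, -1)/3.7417 = (0.5345, 0.0000, -0.8018, -0.2673).
r_{12} = e_1·a_2 = 1.6036.
u_2 = a_2 − 1.6036·e_1 = (-2.8571, -2.0000, -2.7143, 2.4286).
‖u_2‖ = 5.0427, so e_2 = (-0.5666, -0.3966, -0.5383, 0.4816).

e_2 = (-0.5666, -0.3966, -0.5383, 0.4816)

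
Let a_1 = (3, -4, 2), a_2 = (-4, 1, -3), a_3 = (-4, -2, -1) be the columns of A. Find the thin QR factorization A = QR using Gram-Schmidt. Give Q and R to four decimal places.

e_1 = a_1/‖a_1‖ = (3, -4, 2)/5.3852 = (0.5571, -0.7428, 0.3714).
r_{12} = e_1·a_2 = -4.0853.
u_2 = a_2 + 4.0853·e_1 = (-1.7241, -2.0345, -1.4828).
‖u_2‖ = 3.0513, so e_2 = (-0.5651, -0.6668, -0.4859).
r_{13} = e_1·a_3 = -1.1142; r_{23} = e_2·a_3 = 4.0797.
u_3 = a_3 + 1.1142·e_1 − 4.0797·e_2 = (-1.0741, -0.1074, 1.3963).
‖u_3‖ = 1.7649, so e_3 = (-0.6086, -0.0609, 0.7912).

Q = [[0.5571, -0.5651, -0.6086], [-0.7428, -0.6668, -0.0609], [0.3714, -0.4859, 0.7912]], R = [[5.3852, -4.0853, -1.1142], [0.0000, 3.0513, 4.0797], [0.0000, 0.0000, 1.7649]]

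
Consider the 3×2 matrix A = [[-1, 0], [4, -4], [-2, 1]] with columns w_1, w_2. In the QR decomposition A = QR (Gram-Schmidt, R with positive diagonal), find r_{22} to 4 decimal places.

r_{22} = 1.2536

w_1 = (-1, 4, -2); ‖w_1‖ = 4.5826, so e_1 = (-0.2182, 0.8729, -0.4364).
e_1·w_2 = (-0.2182)·0 + 0.8729·(-4) + (-0.4364)·1 = -3.9279.
u_2 = w_2 + 3.9279·e_1 = (-0.8571, -0.5714, -0.7143).
r_{22} = ‖u_2‖ = 1.2536.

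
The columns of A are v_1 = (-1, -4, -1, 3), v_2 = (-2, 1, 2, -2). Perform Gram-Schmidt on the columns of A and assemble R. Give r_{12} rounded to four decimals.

r_{12} = -1.9245

v_1 = (-1, -4, -1, 3); ‖v_1‖ = 5.1962, so e_1 = (-0.1925, -0.7698, -0.1925, 0.5774).
r_{12} = e_1·v_2 = -1.9245.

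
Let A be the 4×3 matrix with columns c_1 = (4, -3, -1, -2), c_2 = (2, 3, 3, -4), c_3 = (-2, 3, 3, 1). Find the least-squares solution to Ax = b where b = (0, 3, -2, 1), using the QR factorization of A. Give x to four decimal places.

c_1 = (4, -3, -1, -2); ‖c_1‖ = 5.4772, so e_1 = (0.7303, -0.5477, -0.1826, -0.3651).
e_1·c_2 = 0.7303·2 + (-0.5477)·3 + (-0.1826)·3 + (-0.3651)·(-4) = 0.7303.
u_2 = c_2 − 0.7303·e_1 = (1.4667, 3.4000, 3.1333, -3.7333).
‖u_2‖ = 6.1210, so e_2 = (0.2396, 0.5555, 0.5119, -0.6099).
e_1·c_3 = 0.7303·(-2) + (-0.5477)·3 + (-0.1826)·3 + (-0.3651)·1 = -4.0166; e_2·c_3 = 0.2396·(-2) + 0.5555·3 + 0.5119·3 + (-0.6099)·1 = 2.1129.
u_3 = c_3 + 4.0166·e_1 − 2.1129·e_2 = (0.4270, -0.3737, 1.1851, 0.8221).
‖u_3‖ = 1.5499, so e_3 = (0.2755, -0.2411, 0.7646, 0.5304).
Qᵀb = (-1.6432, 0.0327, -1.7221).
Back-substitute: x_3 = -1.7221/1.5499 = -1.1111.
x_2 = (0.0327 − 2.1129·(-1.1111))/6.1210 = 0.3889.
x_1 = (-1.6432 − 0.7303·0.3889 + 4.0166·(-1.1111))/5.4772 = -1.1667.

x = (-1.1667, 0.3889, -1.1111)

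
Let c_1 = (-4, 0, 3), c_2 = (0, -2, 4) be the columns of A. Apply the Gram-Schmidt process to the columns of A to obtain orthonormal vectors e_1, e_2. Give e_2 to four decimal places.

e_2 = (0.5088, -0.5300, 0.6784)

c_1 = (-4, 0, 3); ‖c_1‖ = 5.0000, so e_1 = (-0.8000, 0.0000, 0.6000).
e_1·c_2 = (-0.8000)·0 + 0.0000·(-2) + 0.6000·4 = 2.4000.
u_2 = c_2 − 2.4000·e_1 = (1.9200, -2.0000, 2.5600).
‖u_2‖ = 3.7736, so e_2 = (0.5088, -0.5300, 0.6784).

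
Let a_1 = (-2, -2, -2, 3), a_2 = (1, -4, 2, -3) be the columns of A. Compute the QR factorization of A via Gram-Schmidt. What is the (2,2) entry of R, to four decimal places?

r_{22} = 5.2599

a_1 = (-2, -2, -2, 3); ‖a_1‖ = 4.5826, so e_1 = (-0.4364, -0.4364, -0.4364, 0.6547).
e_1·a_2 = (-0.4364)·1 + (-0.4364)·(-4) + (-0.4364)·2 + 0.6547·(-3) = -1.5275.
u_2 = a_2 + 1.5275·e_1 = (0.3333, -4.6667, 1.3333, -2.0000).
r_{22} = ‖u_2‖ = 5.2599.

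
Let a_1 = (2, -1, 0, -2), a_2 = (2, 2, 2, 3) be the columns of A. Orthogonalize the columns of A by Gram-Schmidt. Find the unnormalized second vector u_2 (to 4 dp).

a_1 = (2, -1, 0, -2); ‖a_1‖ = 3.0000, so q_1 = (0.6667, -0.3333, 0.0000, -0.6667).
q_1·a_2 = 0.6667·2 + (-0.3333)·2 + 0.0000·2 + (-0.6667)·3 = -1.3333.
u_2 = a_2 + 1.3333·q_1 = (2.8889, 1.5556, 2.0000, 2.1111).

u_2 = (2.8889, 1.5556, 2.0000, 2.1111)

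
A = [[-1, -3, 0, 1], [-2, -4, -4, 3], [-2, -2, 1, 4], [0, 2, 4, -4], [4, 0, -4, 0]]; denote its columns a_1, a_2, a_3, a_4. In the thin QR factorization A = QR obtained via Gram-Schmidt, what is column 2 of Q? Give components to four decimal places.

a_1 = (-1, -2, -2, 0, 4); ‖a_1‖ = 5.0000, so e_1 = (-0.2000, -0.4000, -0.4000, 0.0000, 0.8000).
e_1·a_2 = (-0.2000)·(-3) + (-0.4000)·(-4) + (-0.4000)·(-2) + 0.0000·2 + 0.8000·0 = 3.0000.
u_2 = a_2 − 3.0000·e_1 = (-2.4000, -2.8000, -0.8000, 2.0000, -2.4000).
‖u_2‖ = 4.8990, so e_2 = (-0.4899, -0.5715, -0.1633, 0.4082, -0.4899).

e_2 = (-0.4899, -0.5715, -0.1633, 0.4082, -0.4899)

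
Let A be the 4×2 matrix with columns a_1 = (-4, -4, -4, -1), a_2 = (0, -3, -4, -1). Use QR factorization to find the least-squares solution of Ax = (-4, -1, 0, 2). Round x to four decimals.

x = (1.0139, -1.0924)

a_1 = (-4, -4, -4, -1); ‖a_1‖ = 7.0000, so e_1 = (-0.5714, -0.5714, -0.5714, -0.1429).
e_1·a_2 = (-0.5714)·0 + (-0.5714)·(-3) + (-0.5714)·(-4) + (-0.1429)·(-1) = 4.1429.
u_2 = a_2 − 4.1429·e_1 = (2.3673, -0.6327, -1.6327, -0.4082).
‖u_2‖ = 2.9727, so e_2 = (0.7964, -0.2128, -0.5492, -0.1373).
Qᵀb = (2.5714, -3.2473).
Back-substitute: x_2 = -3.2473/2.9727 = -1.0924.
x_1 = (2.5714 − 4.1429·(-1.0924))/7.0000 = 1.0139.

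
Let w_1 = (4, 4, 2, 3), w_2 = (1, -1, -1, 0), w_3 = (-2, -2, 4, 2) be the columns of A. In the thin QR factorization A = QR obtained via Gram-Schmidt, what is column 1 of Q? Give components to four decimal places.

e_1 = (0.5963, 0.5963, 0.2981, 0.4472)

w_1 = (4, 4, 2, 3); ‖w_1‖ = 6.7082, so e_1 = (0.5963, 0.5963, 0.2981, 0.4472).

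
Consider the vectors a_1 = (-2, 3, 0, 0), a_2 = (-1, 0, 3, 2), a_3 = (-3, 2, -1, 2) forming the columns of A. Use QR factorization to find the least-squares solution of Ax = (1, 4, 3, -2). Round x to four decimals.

e_1 = a_1/‖a_1‖ = (-2, 3, 0, 0)/3.6056 = (-0.5547, 0.8321, 0.0000, 0.0000).
r_{12} = e_1·a_2 = 0.5547.
u_2 = a_2 − 0.5547·e_1 = (-0.6923, -0.4615, 3.0000, 2.0000).
‖u_2‖ = 3.7003, so e_2 = (-0.1871, -0.1247, 0.8107, 0.5405).
r_{13} = e_1·a_3 = 3.3282; r_{23} = e_2·a_3 = 0.5821.
u_3 = a_3 − 3.3282·e_1 − 0.5821·e_2 = (-1.0449, -0.6966, -1.4719, 1.6854).
‖u_3‖ = 2.5660, so e_3 = (-0.4072, -0.2715, -0.5736, 0.6568).
Qᵀb = (2.7735, 0.6652, -4.5277).
Back-substitute: x_3 = -4.5277/2.5660 = -1.7645.
x_2 = (0.6652 − 0.5821·(-1.7645))/3.7003 = 0.4573.
x_1 = (2.7735 − 0.5547·0.4573 − 3.3282·(-1.7645))/3.6056 = 2.3276.

x = (2.3276, 0.4573, -1.7645)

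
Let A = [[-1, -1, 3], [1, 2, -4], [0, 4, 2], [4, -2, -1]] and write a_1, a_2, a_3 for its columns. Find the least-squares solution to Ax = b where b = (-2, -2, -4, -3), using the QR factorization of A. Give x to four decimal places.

e_1 = a_1/‖a_1‖ = (-1, 1, 0, 4)/4.2426 = (-0.2357, 0.2357, 0.0000, 0.9428).
r_{12} = e_1·a_2 = -1.1785.
u_2 = a_2 + 1.1785·e_1 = (-1.2778, 2.2778, 4.0000, -0.8889).
‖u_2‖ = 4.8591, so e_2 = (-0.2630, 0.4688, 0.8232, -0.1829).
r_{13} = e_1·a_3 = -2.5927; r_{23} = e_2·a_3 = -0.8346.
u_3 = a_3 + 2.5927·e_1 + 0.8346·e_2 = (2.1694, -2.9976, 2.6871, 1.2918).
‖u_3‖ = 4.7520, so e_3 = (0.4565, -0.6308, 0.5655, 0.2718).
Qᵀb = (-2.8284, -3.1556, -2.7288).
Back-substitute: x_3 = -2.7288/4.7520 = -0.5742.
x_2 = (-3.1556 + 0.8346·(-0.5742))/4.8591 = -0.7480.
x_1 = (-2.8284 + 1.1785·(-0.7480) + 2.5927·(-0.5742))/4.2426 = -1.2254.

x = (-1.2254, -0.7480, -0.5742)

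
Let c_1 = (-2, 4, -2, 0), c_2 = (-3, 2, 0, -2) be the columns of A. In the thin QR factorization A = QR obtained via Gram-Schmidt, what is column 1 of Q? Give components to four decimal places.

q_1 = (-0.4082, 0.8165, -0.4082, 0.0000)

q_1 = c_1/‖c_1‖ = (-2, 4, -2, 0)/4.8990 = (-0.4082, 0.8165, -0.4082, 0.0000).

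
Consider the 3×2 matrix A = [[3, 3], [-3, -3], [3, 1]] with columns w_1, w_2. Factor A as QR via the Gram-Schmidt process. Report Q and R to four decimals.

Q = [[0.5774, 0.4082], [-0.5774, -0.4082], [0.5774, -0.8165]], R = [[5.1962, 4.0415], [0.0000, 1.6330]]

w_1 = (3, -3, 3); ‖w_1‖ = 5.1962, so q_1 = (0.5774, -0.5774, 0.5774).
q_1·w_2 = 0.5774·3 + (-0.5774)·(-3) + 0.5774·1 = 4.0415.
u_2 = w_2 − 4.0415·q_1 = (0.6667, -0.6667, -1.3333).
‖u_2‖ = 1.6330, so q_2 = (0.4082, -0.4082, -0.8165).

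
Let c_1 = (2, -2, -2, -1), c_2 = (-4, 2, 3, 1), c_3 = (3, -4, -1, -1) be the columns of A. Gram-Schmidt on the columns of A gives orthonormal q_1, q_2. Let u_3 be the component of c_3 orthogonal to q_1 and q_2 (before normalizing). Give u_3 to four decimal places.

u_3 = (0.7931, -1.0345, 1.5862, 0.4828)

c_1 = (2, -2, -2, -1); ‖c_1‖ = 3.6056, so q_1 = (0.5547, -0.5547, -0.5547, -0.2774).
q_1·c_2 = 0.5547·(-4) + (-0.5547)·2 + (-0.5547)·3 + (-0.2774)·1 = -5.2697.
u_2 = c_2 + 5.2697·q_1 = (-1.0769, -0.9231, 0.0769, -0.4615).
‖u_2‖ = 1.4936, so q_2 = (-0.7210, -0.6180, 0.0515, -0.3090).
q_1·c_3 = 0.5547·3 + (-0.5547)·(-4) + (-0.5547)·(-1) + (-0.2774)·(-1) = 4.7150; q_2·c_3 = (-0.7210)·3 + (-0.6180)·(-4) + 0.0515·(-1) + (-0.3090)·(-1) = 0.5665.
u_3 = c_3 − 4.7150·q_1 − 0.5665·q_2 = (0.7931, -1.0345, 1.5862, 0.4828).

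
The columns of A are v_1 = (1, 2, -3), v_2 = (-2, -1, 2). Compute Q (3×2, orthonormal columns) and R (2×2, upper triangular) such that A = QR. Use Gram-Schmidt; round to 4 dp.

e_1 = v_1/‖v_1‖ = (1, 2, -3)/3.7417 = (0.2673, 0.5345, -0.8018).
r_{12} = e_1·v_2 = -2.6726.
u_2 = v_2 + 2.6726·e_1 = (-1.2857, 0.4286, -0.1429).
‖u_2‖ = 1.3628, so e_2 = (-0.9435, 0.3145, -0.1048).

Q = [[0.2673, -0.9435], [0.5345, 0.3145], [-0.8018, -0.1048]], R = [[3.7417, -2.6726], [0.0000, 1.3628]]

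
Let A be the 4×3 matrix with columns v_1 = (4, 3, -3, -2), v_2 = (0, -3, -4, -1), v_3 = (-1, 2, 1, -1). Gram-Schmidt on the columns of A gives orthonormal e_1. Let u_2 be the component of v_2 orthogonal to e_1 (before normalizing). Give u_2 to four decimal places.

u_2 = (-0.5263, -3.3947, -3.6053, -0.7368)

v_1 = (4, 3, -3, -2); ‖v_1‖ = 6.1644, so e_1 = (0.6489, 0.4867, -0.4867, -0.3244).
e_1·v_2 = 0.6489·0 + 0.4867·(-3) + (-0.4867)·(-4) + (-0.3244)·(-1) = 0.8111.
u_2 = v_2 − 0.8111·e_1 = (-0.5263, -3.3947, -3.6053, -0.7368).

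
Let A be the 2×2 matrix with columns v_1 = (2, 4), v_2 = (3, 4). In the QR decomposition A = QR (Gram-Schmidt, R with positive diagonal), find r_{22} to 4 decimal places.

v_1 = (2, 4); ‖v_1‖ = 4.4721, so e_1 = (0.4472, 0.8944).
e_1·v_2 = 0.4472·3 + 0.8944·4 = 4.9193.
u_2 = v_2 − 4.9193·e_1 = (0.8000, -0.4000).
r_{22} = ‖u_2‖ = 0.8944.

r_{22} = 0.8944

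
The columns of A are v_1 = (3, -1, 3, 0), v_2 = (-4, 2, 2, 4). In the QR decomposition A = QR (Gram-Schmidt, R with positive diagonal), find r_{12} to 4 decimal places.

r_{12} = -1.8353

q_1 = v_1/‖v_1‖ = (3, -1, 3, 0)/4.3589 = (0.6882, -0.2294, 0.6882, 0.0000).
r_{12} = q_1·v_2 = -1.8353.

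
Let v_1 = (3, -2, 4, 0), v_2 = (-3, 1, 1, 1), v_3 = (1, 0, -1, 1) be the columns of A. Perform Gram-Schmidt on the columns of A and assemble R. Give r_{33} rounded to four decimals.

r_{33} = 1.3952

v_1 = (3, -2, 4, 0); ‖v_1‖ = 5.3852, so q_1 = (0.5571, -0.3714, 0.7428, 0.0000).
q_1·v_2 = 0.5571·(-3) + (-0.3714)·1 + 0.7428·1 + 0.0000·1 = -1.2999.
u_2 = v_2 + 1.2999·q_1 = (-2.2759, 0.5172, 1.9655, 1.0000).
‖u_2‖ = 3.2110, so q_2 = (-0.7088, 0.1611, 0.6121, 0.3114).
q_1·v_3 = 0.5571·1 + (-0.3714)·0 + 0.7428·(-1) + 0.0000·1 = -0.1857; q_2·v_3 = (-0.7088)·1 + 0.1611·0 + 0.6121·(-1) + 0.3114·1 = -1.0095.
u_3 = v_3 + 0.1857·q_1 + 1.0095·q_2 = (0.3880, 0.0936, -0.2441, 1.3144).
r_{33} = ‖u_3‖ = 1.3952.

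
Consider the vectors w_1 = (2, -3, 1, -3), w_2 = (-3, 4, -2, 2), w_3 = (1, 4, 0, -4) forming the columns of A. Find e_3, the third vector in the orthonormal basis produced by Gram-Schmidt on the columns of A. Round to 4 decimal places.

e_3 = (0.5420, 0.7114, 0.3896, -0.2202)

w_1 = (2, -3, 1, -3); ‖w_1‖ = 4.7958, so e_1 = (0.4170, -0.6255, 0.2085, -0.6255).
e_1·w_2 = 0.4170·(-3) + (-0.6255)·4 + 0.2085·(-2) + (-0.6255)·2 = -5.4214.
u_2 = w_2 + 5.4214·e_1 = (-0.7391, 0.6087, -0.8696, -1.3913).
‖u_2‖ = 1.8997, so e_2 = (-0.3891, 0.3204, -0.4577, -0.7324).
e_1·w_3 = 0.4170·1 + (-0.6255)·4 + 0.2085·0 + (-0.6255)·(-4) = 0.4170; e_2·w_3 = (-0.3891)·1 + 0.3204·4 + (-0.4577)·0 + (-0.7324)·(-4) = 3.8222.
u_3 = w_3 − 0.4170·e_1 − 3.8222·e_2 = (2.3133, 3.0361, 1.6627, -0.9398).
‖u_3‖ = 4.2681, so e_3 = (0.5420, 0.7114, 0.3896, -0.2202).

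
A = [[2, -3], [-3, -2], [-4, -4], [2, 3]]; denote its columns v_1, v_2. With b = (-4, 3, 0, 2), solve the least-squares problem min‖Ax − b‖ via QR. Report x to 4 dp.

q_1 = v_1/‖v_1‖ = (2, -3, -4, 2)/5.7446 = (0.3482, -0.5222, -0.6963, 0.3482).
r_{12} = q_1·v_2 = 3.8297.
u_2 = v_2 − 3.8297·q_1 = (-4.3333, 0.0000, -1.3333, 1.6667).
‖u_2‖ = 4.8305, so q_2 = (-0.8971, 0.0000, -0.2760, 0.3450).
Qᵀb = (-2.2630, 4.2784).
Back-substitute: x_2 = 4.2784/4.8305 = 0.8857.
x_1 = (-2.2630 − 3.8297·0.8857)/5.7446 = -0.9844.

x = (-0.9844, 0.8857)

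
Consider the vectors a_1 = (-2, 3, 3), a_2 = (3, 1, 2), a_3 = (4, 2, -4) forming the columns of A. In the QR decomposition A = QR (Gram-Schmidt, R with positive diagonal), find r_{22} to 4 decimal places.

a_1 = (-2, 3, 3); ‖a_1‖ = 4.6904, so e_1 = (-0.4264, 0.6396, 0.6396).
e_1·a_2 = (-0.4264)·3 + 0.6396·1 + 0.6396·2 = 0.6396.
u_2 = a_2 − 0.6396·e_1 = (3.2727, 0.5909, 1.5909).
r_{22} = ‖u_2‖ = 3.6866.

r_{22} = 3.6866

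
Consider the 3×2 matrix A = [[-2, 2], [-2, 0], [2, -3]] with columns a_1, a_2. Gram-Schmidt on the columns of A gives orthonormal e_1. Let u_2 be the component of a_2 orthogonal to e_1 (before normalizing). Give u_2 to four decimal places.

a_1 = (-2, -2, 2); ‖a_1‖ = 3.4641, so e_1 = (-0.5774, -0.5774, 0.5774).
e_1·a_2 = (-0.5774)·2 + (-0.5774)·0 + 0.5774·(-3) = -2.8868.
u_2 = a_2 + 2.8868·e_1 = (0.3333, -1.6667, -1.3333).

u_2 = (0.3333, -1.6667, -1.3333)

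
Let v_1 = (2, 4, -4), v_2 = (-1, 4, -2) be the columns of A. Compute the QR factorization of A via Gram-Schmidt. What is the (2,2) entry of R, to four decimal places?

r_{22} = 2.7487

q_1 = v_1/‖v_1‖ = (2, 4, -4)/6.0000 = (0.3333, 0.6667, -0.6667).
r_{12} = q_1·v_2 = 3.6667.
u_2 = v_2 − 3.6667·q_1 = (-2.2222, 1.5556, 0.4444).
r_{22} = ‖u_2‖ = 2.7487.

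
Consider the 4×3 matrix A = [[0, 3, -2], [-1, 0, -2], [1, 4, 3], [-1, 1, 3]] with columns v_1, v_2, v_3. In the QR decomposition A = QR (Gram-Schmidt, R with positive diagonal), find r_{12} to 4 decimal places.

r_{12} = 1.7321

q_1 = v_1/‖v_1‖ = (0, -1, 1, -1)/1.7321 = (0.0000, -0.5774, 0.5774, -0.5774).
r_{12} = q_1·v_2 = 1.7321.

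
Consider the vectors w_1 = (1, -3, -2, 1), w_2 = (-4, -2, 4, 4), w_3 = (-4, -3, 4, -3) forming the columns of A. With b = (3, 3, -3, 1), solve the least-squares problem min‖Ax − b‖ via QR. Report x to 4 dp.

x = (-0.2182, -0.1828, -0.6511)

w_1 = (1, -3, -2, 1); ‖w_1‖ = 3.8730, so e_1 = (0.2582, -0.7746, -0.5164, 0.2582).
e_1·w_2 = 0.2582·(-4) + (-0.7746)·(-2) + (-0.5164)·4 + 0.2582·4 = -0.5164.
u_2 = w_2 + 0.5164·e_1 = (-3.8667, -2.4000, 3.7333, 4.1333).
‖u_2‖ = 7.1926, so e_2 = (-0.5376, -0.3337, 0.5191, 0.5747).
e_1·w_3 = 0.2582·(-4) + (-0.7746)·(-3) + (-0.5164)·4 + 0.2582·(-3) = -1.5492; e_2·w_3 = (-0.5376)·(-4) + (-0.3337)·(-3) + 0.5191·4 + 0.5747·(-3) = 3.5036.
u_3 = w_3 + 1.5492·e_1 − 3.5036·e_2 = (-1.7165, -3.0309, 1.3814, -4.6134).
‖u_3‖ = 5.9435, so e_3 = (-0.2888, -0.5100, 0.2324, -0.7762).
Qᵀb = (0.2582, -3.5963, -3.8698).
Back-substitute: x_3 = -3.8698/5.9435 = -0.6511.
x_2 = (-3.5963 − 3.5036·(-0.6511))/7.1926 = -0.1828.
x_1 = (0.2582 + 0.5164·(-0.1828) + 1.5492·(-0.6511))/3.8730 = -0.2182.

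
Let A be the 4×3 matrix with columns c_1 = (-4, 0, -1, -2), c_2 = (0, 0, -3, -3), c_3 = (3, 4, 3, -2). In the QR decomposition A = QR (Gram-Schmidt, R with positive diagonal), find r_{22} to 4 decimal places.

e_1 = c_1/‖c_1‖ = (-4, 0, -1, -2)/4.5826 = (-0.8729, 0.0000, -0.2182, -0.4364).
r_{12} = e_1·c_2 = 1.9640.
u_2 = c_2 − 1.9640·e_1 = (1.7143, 0.0000, -2.5714, -2.1429).
r_{22} = ‖u_2‖ = 3.7607.

r_{22} = 3.7607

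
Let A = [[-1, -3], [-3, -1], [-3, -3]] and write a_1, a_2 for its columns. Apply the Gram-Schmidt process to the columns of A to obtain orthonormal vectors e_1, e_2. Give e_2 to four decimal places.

a_1 = (-1, -3, -3); ‖a_1‖ = 4.3589, so e_1 = (-0.2294, -0.6882, -0.6882).
e_1·a_2 = (-0.2294)·(-3) + (-0.6882)·(-1) + (-0.6882)·(-3) = 3.4412.
u_2 = a_2 − 3.4412·e_1 = (-2.2105, 1.3684, -0.6316).
‖u_2‖ = 2.6754, so e_2 = (-0.8262, 0.5115, -0.2361).

e_2 = (-0.8262, 0.5115, -0.2361)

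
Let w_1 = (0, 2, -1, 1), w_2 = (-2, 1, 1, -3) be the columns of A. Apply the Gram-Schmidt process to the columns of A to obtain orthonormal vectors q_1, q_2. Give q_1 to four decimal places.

q_1 = (0.0000, 0.8165, -0.4082, 0.4082)

q_1 = w_1/‖w_1‖ = (0, 2, -1, 1)/2.4495 = (0.0000, 0.8165, -0.4082, 0.4082).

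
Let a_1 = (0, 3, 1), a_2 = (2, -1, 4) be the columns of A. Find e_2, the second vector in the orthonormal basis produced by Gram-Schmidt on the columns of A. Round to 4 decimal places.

e_2 = (0.4375, -0.2844, 0.8531)

e_1 = a_1/‖a_1‖ = (0, 3, 1)/3.1623 = (0.0000, 0.9487, 0.3162).
r_{12} = e_1·a_2 = 0.3162.
u_2 = a_2 − 0.3162·e_1 = (2.0000, -1.3000, 3.9000).
‖u_2‖ = 4.5717, so e_2 = (0.4375, -0.2844, 0.8531).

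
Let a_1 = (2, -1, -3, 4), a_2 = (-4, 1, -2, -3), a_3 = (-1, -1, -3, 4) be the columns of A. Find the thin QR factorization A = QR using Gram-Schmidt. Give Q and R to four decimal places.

Q = [[0.3651, -0.6325, -0.6831], [-0.1826, 0.1054, -0.1952], [-0.5477, -0.7379, 0.3904], [0.7303, -0.2108, 0.5855]], R = [[5.4772, -2.7386, 4.3818], [0.0000, 4.7434, 1.8974], [0.0000, 0.0000, 2.0494]]

q_1 = a_1/‖a_1‖ = (2, -1, -3, 4)/5.4772 = (0.3651, -0.1826, -0.5477, 0.7303).
r_{12} = q_1·a_2 = -2.7386.
u_2 = a_2 + 2.7386·q_1 = (-3.0000, 0.5000, -3.5000, -1.0000).
‖u_2‖ = 4.7434, so q_2 = (-0.6325, 0.1054, -0.7379, -0.2108).
r_{13} = q_1·a_3 = 4.3818; r_{23} = q_2·a_3 = 1.8974.
u_3 = a_3 − 4.3818·q_1 − 1.8974·q_2 = (-1.4000, -0.4000, 0.8000, 1.2000).
‖u_3‖ = 2.0494, so q_3 = (-0.6831, -0.1952, 0.3904, 0.5855).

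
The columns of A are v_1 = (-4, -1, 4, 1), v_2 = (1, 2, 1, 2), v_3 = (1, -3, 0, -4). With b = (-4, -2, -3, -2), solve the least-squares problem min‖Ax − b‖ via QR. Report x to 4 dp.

x = (-0.0390, -2.8850, -1.0654)

v_1 = (-4, -1, 4, 1); ‖v_1‖ = 5.8310, so q_1 = (-0.6860, -0.1715, 0.6860, 0.1715).
q_1·v_2 = (-0.6860)·1 + (-0.1715)·2 + 0.6860·1 + 0.1715·2 = 0.0000.
u_2 = v_2 + 0.0000·q_1 = (1.0000, 2.0000, 1.0000, 2.0000).
‖u_2‖ = 3.1623, so q_2 = (0.3162, 0.6325, 0.3162, 0.6325).
q_1·v_3 = (-0.6860)·1 + (-0.1715)·(-3) + 0.6860·0 + 0.1715·(-4) = -0.8575; q_2·v_3 = 0.3162·1 + 0.6325·(-3) + 0.3162·0 + 0.6325·(-4) = -4.1110.
u_3 = v_3 + 0.8575·q_1 + 4.1110·q_2 = (1.7118, -0.5471, 1.8882, -1.2529).
‖u_3‖ = 2.8922, so q_3 = (0.5919, -0.1892, 0.6529, -0.4332).
Qᵀb = (0.6860, -4.7434, -3.0813).
Back-substitute: x_3 = -3.0813/2.8922 = -1.0654.
x_2 = (-4.7434 + 4.1110·(-1.0654))/3.1623 = -2.8850.
x_1 = (0.6860 + 0.0000·(-2.8850) + 0.8575·(-1.0654))/5.8310 = -0.0390.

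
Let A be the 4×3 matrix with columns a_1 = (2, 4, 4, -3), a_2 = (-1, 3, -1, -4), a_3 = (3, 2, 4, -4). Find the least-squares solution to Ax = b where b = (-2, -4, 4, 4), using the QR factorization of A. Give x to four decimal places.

x = (0.3297, -1.2115, -0.2151)

a_1 = (2, 4, 4, -3); ‖a_1‖ = 6.7082, so e_1 = (0.2981, 0.5963, 0.5963, -0.4472).
e_1·a_2 = 0.2981·(-1) + 0.5963·3 + 0.5963·(-1) + (-0.4472)·(-4) = 2.6833.
u_2 = a_2 − 2.6833·e_1 = (-1.8000, 1.4000, -2.6000, -2.8000).
‖u_2‖ = 4.4497, so e_2 = (-0.4045, 0.3146, -0.5843, -0.6293).
e_1·a_3 = 0.2981·3 + 0.5963·2 + 0.5963·4 + (-0.4472)·(-4) = 6.2610; e_2·a_3 = (-0.4045)·3 + 0.3146·2 + (-0.5843)·4 + (-0.6293)·(-4) = -0.4045.
u_3 = a_3 − 6.2610·e_1 + 0.4045·e_2 = (0.9697, -1.6061, 0.0303, -1.4545).
‖u_3‖ = 2.3741, so e_3 = (0.4084, -0.6765, 0.0128, -0.6127).
Qᵀb = (-2.3851, -5.3037, -0.5106).
Back-substitute: x_3 = -0.5106/2.3741 = -0.2151.
x_2 = (-5.3037 + 0.4045·(-0.2151))/4.4497 = -1.2115.
x_1 = (-2.3851 − 2.6833·(-1.2115) − 6.2610·(-0.2151))/6.7082 = 0.3297.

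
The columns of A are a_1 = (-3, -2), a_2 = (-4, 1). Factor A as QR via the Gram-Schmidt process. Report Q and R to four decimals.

a_1 = (-3, -2); ‖a_1‖ = 3.6056, so q_1 = (-0.8321, -0.5547).
q_1·a_2 = (-0.8321)·(-4) + (-0.5547)·1 = 2.7735.
u_2 = a_2 − 2.7735·q_1 = (-1.6923, 2.5385).
‖u_2‖ = 3.0509, so q_2 = (-0.5547, 0.8321).

Q = [[-0.8321, -0.5547], [-0.5547, 0.8321]], R = [[3.6056, 2.7735], [0.0000, 3.0509]]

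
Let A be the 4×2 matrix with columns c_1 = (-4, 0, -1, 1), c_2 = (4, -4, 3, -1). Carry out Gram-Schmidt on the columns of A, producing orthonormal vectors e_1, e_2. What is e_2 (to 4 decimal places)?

e_2 = (-0.0999, -0.8994, 0.4247, 0.0250)

c_1 = (-4, 0, -1, 1); ‖c_1‖ = 4.2426, so e_1 = (-0.9428, 0.0000, -0.2357, 0.2357).
e_1·c_2 = (-0.9428)·4 + 0.0000·(-4) + (-0.2357)·3 + 0.2357·(-1) = -4.7140.
u_2 = c_2 + 4.7140·e_1 = (-0.4444, -4.0000, 1.8889, 0.1111).
‖u_2‖ = 4.4472, so e_2 = (-0.0999, -0.8994, 0.4247, 0.0250).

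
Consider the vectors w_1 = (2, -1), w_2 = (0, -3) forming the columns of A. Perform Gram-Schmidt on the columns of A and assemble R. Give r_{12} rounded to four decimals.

q_1 = w_1/‖w_1‖ = (2, -1)/2.2361 = (0.8944, -0.4472).
r_{12} = q_1·w_2 = 1.3416.

r_{12} = 1.3416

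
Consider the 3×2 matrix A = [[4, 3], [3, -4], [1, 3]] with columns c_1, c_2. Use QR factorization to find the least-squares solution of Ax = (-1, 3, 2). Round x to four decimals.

e_1 = c_1/‖c_1‖ = (4, 3, 1)/5.0990 = (0.7845, 0.5883, 0.1961).
r_{12} = e_1·c_2 = 0.5883.
u_2 = c_2 − 0.5883·e_1 = (2.5385, -4.3462, 2.8846).
‖u_2‖ = 5.8012, so e_2 = (0.4376, -0.7492, 0.4972).
Qᵀb = (1.3728, -1.6906).
Back-substitute: x_2 = -1.6906/5.8012 = -0.2914.
x_1 = (1.3728 − 0.5883·(-0.2914))/5.0990 = 0.3029.

x = (0.3029, -0.2914)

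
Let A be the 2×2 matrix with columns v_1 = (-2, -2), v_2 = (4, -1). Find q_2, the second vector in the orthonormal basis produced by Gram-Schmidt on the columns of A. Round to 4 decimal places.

q_1 = v_1/‖v_1‖ = (-2, -2)/2.8284 = (-0.7071, -0.7071).
r_{12} = q_1·v_2 = -2.1213.
u_2 = v_2 + 2.1213·q_1 = (2.5000, -2.5000).
‖u_2‖ = 3.5355, so q_2 = (0.7071, -0.7071).

q_2 = (0.7071, -0.7071)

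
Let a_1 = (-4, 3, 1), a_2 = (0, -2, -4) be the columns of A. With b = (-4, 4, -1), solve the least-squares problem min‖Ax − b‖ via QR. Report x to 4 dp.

a_1 = (-4, 3, 1); ‖a_1‖ = 5.0990, so q_1 = (-0.7845, 0.5883, 0.1961).
q_1·a_2 = (-0.7845)·0 + 0.5883·(-2) + 0.1961·(-4) = -1.9612.
u_2 = a_2 + 1.9612·q_1 = (-1.5385, -0.8462, -3.6154).
‖u_2‖ = 4.0192, so q_2 = (-0.3828, -0.2105, -0.8995).
Qᵀb = (5.2951, 1.5885).
Back-substitute: x_2 = 1.5885/4.0192 = 0.3952.
x_1 = (5.2951 + 1.9612·0.3952)/5.0990 = 1.1905.

x = (1.1905, 0.3952)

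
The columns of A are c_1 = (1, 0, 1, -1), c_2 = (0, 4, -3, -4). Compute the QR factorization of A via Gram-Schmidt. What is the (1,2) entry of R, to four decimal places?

c_1 = (1, 0, 1, -1); ‖c_1‖ = 1.7321, so q_1 = (0.5774, 0.0000, 0.5774, -0.5774).
r_{12} = q_1·c_2 = 0.5774.

r_{12} = 0.5774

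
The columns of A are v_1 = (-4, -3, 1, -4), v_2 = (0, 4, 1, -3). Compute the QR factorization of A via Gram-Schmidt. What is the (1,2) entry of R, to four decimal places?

e_1 = v_1/‖v_1‖ = (-4, -3, 1, -4)/6.4807 = (-0.6172, -0.4629, 0.1543, -0.6172).
r_{12} = e_1·v_2 = 0.1543.

r_{12} = 0.1543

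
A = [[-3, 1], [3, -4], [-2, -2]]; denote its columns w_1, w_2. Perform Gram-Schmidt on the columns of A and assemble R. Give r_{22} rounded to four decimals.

q_1 = w_1/‖w_1‖ = (-3, 3, -2)/4.6904 = (-0.6396, 0.6396, -0.4264).
r_{12} = q_1·w_2 = -2.3452.
u_2 = w_2 + 2.3452·q_1 = (-0.5000, -2.5000, -3.0000).
r_{22} = ‖u_2‖ = 3.9370.

r_{22} = 3.9370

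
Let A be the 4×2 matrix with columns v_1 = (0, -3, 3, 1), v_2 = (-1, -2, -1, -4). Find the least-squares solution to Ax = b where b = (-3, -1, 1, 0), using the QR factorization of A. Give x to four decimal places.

x = (0.3261, 0.1966)

v_1 = (0, -3, 3, 1); ‖v_1‖ = 4.3589, so q_1 = (0.0000, -0.6882, 0.6882, 0.2294).
q_1·v_2 = 0.0000·(-1) + (-0.6882)·(-2) + 0.6882·(-1) + 0.2294·(-4) = -0.2294.
u_2 = v_2 + 0.2294·q_1 = (-1.0000, -2.1579, -0.8421, -3.9474).
‖u_2‖ = 4.6848, so q_2 = (-0.2135, -0.4606, -0.1798, -0.8426).
Qᵀb = (1.3765, 0.9212).
Back-substitute: x_2 = 0.9212/4.6848 = 0.1966.
x_1 = (1.3765 + 0.2294·0.1966)/4.3589 = 0.3261.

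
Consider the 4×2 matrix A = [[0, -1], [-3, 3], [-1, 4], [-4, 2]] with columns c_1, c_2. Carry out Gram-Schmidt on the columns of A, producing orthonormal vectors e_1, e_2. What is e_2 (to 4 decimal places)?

e_2 = (-0.2769, 0.1598, 0.8841, -0.3409)

e_1 = c_1/‖c_1‖ = (0, -3, -1, -4)/5.0990 = (0.0000, -0.5883, -0.1961, -0.7845).
r_{12} = e_1·c_2 = -4.1184.
u_2 = c_2 + 4.1184·e_1 = (-1.0000, 0.5769, 3.1923, -1.2308).
‖u_2‖ = 3.6109, so e_2 = (-0.2769, 0.1598, 0.8841, -0.3409).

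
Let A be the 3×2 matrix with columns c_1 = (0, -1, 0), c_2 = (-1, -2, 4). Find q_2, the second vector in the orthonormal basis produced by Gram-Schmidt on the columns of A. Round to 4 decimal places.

c_1 = (0, -1, 0); ‖c_1‖ = 1.0000, so q_1 = (0.0000, -1.0000, 0.0000).
q_1·c_2 = 0.0000·(-1) + (-1.0000)·(-2) + 0.0000·4 = 2.0000.
u_2 = c_2 − 2.0000·q_1 = (-1.0000, 0.0000, 4.0000).
‖u_2‖ = 4.1231, so q_2 = (-0.2425, 0.0000, 0.9701).

q_2 = (-0.2425, 0.0000, 0.9701)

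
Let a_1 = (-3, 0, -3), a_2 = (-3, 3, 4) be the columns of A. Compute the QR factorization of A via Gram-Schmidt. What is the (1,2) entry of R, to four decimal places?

r_{12} = -0.7071

a_1 = (-3, 0, -3); ‖a_1‖ = 4.2426, so q_1 = (-0.7071, 0.0000, -0.7071).
r_{12} = q_1·a_2 = -0.7071.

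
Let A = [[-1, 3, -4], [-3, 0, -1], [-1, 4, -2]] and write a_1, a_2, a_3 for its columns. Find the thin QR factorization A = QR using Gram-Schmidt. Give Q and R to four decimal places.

e_1 = a_1/‖a_1‖ = (-1, -3, -1)/3.3166 = (-0.3015, -0.9045, -0.3015).
r_{12} = e_1·a_2 = -2.1106.
u_2 = a_2 + 2.1106·e_1 = (2.3636, -1.9091, 3.3636).
‖u_2‖ = 4.5327, so e_2 = (0.5215, -0.4212, 0.7421).
r_{13} = e_1·a_3 = 2.7136; r_{23} = e_2·a_3 = -3.1488.
u_3 = a_3 − 2.7136·e_1 + 3.1488·e_2 = (-1.5398, 0.1283, 1.1549).
‖u_3‖ = 1.9291, so e_3 = (-0.7982, 0.0665, 0.5987).

Q = [[-0.3015, 0.5215, -0.7982], [-0.9045, -0.4212, 0.0665], [-0.3015, 0.7421, 0.5987]], R = [[3.3166, -2.1106, 2.7136], [0.0000, 4.5327, -3.1488], [0.0000, 0.0000, 1.9291]]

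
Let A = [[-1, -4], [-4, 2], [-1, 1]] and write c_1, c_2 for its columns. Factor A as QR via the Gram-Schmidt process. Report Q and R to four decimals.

c_1 = (-1, -4, -1); ‖c_1‖ = 4.2426, so q_1 = (-0.2357, -0.9428, -0.2357).
q_1·c_2 = (-0.2357)·(-4) + (-0.9428)·2 + (-0.2357)·1 = -1.1785.
u_2 = c_2 + 1.1785·q_1 = (-4.2778, 0.8889, 0.7222).
‖u_2‖ = 4.4284, so q_2 = (-0.9660, 0.2007, 0.1631).

Q = [[-0.2357, -0.9660], [-0.9428, 0.2007], [-0.2357, 0.1631]], R = [[4.2426, -1.1785], [0.0000, 4.4284]]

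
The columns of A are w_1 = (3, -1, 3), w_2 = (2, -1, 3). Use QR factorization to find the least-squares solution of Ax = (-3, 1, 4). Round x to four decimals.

e_1 = w_1/‖w_1‖ = (3, -1, 3)/4.3589 = (0.6882, -0.2294, 0.6882).
r_{12} = e_1·w_2 = 3.6707.
u_2 = w_2 − 3.6707·e_1 = (-0.5263, -0.1579, 0.4737).
‖u_2‖ = 0.7255, so e_2 = (-0.7255, -0.2176, 0.6529).
Qᵀb = (0.4588, 4.5705).
Back-substitute: x_2 = 4.5705/0.7255 = 6.3000.
x_1 = (0.4588 − 3.6707·6.3000)/4.3589 = -5.2000.

x = (-5.2000, 6.3000)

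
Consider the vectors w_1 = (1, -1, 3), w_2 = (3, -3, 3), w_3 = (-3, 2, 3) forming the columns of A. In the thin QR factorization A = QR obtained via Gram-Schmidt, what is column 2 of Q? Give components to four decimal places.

w_1 = (1, -1, 3); ‖w_1‖ = 3.3166, so e_1 = (0.3015, -0.3015, 0.9045).
e_1·w_2 = 0.3015·3 + (-0.3015)·(-3) + 0.9045·3 = 4.5227.
u_2 = w_2 − 4.5227·e_1 = (1.6364, -1.6364, -1.0909).
‖u_2‖ = 2.5584, so e_2 = (0.6396, -0.6396, -0.4264).

e_2 = (0.6396, -0.6396, -0.4264)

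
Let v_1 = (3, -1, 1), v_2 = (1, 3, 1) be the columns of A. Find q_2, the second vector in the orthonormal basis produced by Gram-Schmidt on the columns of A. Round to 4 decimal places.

q_2 = (0.2202, 0.9358, 0.2752)

q_1 = v_1/‖v_1‖ = (3, -1, 1)/3.3166 = (0.9045, -0.3015, 0.3015).
r_{12} = q_1·v_2 = 0.3015.
u_2 = v_2 − 0.3015·q_1 = (0.7273, 3.0909, 0.9091).
‖u_2‖ = 3.3029, so q_2 = (0.2202, 0.9358, 0.2752).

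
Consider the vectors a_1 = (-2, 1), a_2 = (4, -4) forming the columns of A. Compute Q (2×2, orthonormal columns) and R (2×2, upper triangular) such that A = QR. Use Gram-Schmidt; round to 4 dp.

a_1 = (-2, 1); ‖a_1‖ = 2.2361, so q_1 = (-0.8944, 0.4472).
q_1·a_2 = (-0.8944)·4 + 0.4472·(-4) = -5.3666.
u_2 = a_2 + 5.3666·q_1 = (-0.8000, -1.6000).
‖u_2‖ = 1.7889, so q_2 = (-0.4472, -0.8944).

Q = [[-0.8944, -0.4472], [0.4472, -0.8944]], R = [[2.2361, -5.3666], [0.0000, 1.7889]]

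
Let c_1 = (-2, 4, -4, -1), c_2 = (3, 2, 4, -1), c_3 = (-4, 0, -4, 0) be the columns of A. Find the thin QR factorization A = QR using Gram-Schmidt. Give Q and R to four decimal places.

c_1 = (-2, 4, -4, -1); ‖c_1‖ = 6.0828, so e_1 = (-0.3288, 0.6576, -0.6576, -0.1644).
e_1·c_2 = (-0.3288)·3 + 0.6576·2 + (-0.6576)·4 + (-0.1644)·(-1) = -2.1372.
u_2 = c_2 + 2.1372·e_1 = (2.2973, 3.4054, 2.5946, -1.3514).
‖u_2‖ = 5.0431, so e_2 = (0.4555, 0.6753, 0.5145, -0.2680).
e_1·c_3 = (-0.3288)·(-4) + 0.6576·0 + (-0.6576)·(-4) + (-0.1644)·0 = 3.9456; e_2·c_3 = 0.4555·(-4) + 0.6753·0 + 0.5145·(-4) + (-0.2680)·0 = -3.8801.
u_3 = c_3 − 3.9456·e_1 + 3.8801·e_2 = (-0.9352, 0.0255, 0.5909, -0.3911).
‖u_3‖ = 1.1736, so e_3 = (-0.7969, 0.0217, 0.5035, -0.3332).

Q = [[-0.3288, 0.4555, -0.7969], [0.6576, 0.6753, 0.0217], [-0.6576, 0.5145, 0.5035], [-0.1644, -0.2680, -0.3332]], R = [[6.0828, -2.1372, 3.9456], [0.0000, 5.0431, -3.8801], [0.0000, 0.0000, 1.1736]]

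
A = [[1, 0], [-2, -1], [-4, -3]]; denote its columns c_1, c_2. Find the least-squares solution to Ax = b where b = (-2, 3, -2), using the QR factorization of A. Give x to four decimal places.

x = (-3.0000, 4.5000)

c_1 = (1, -2, -4); ‖c_1‖ = 4.5826, so e_1 = (0.2182, -0.4364, -0.8729).
e_1·c_2 = 0.2182·0 + (-0.4364)·(-1) + (-0.8729)·(-3) = 3.0551.
u_2 = c_2 − 3.0551·e_1 = (-0.6667, 0.3333, -0.3333).
‖u_2‖ = 0.8165, so e_2 = (-0.8165, 0.4082, -0.4082).
Qᵀb = (0.0000, 3.6742).
Back-substitute: x_2 = 3.6742/0.8165 = 4.5000.
x_1 = (0.0000 − 3.0551·4.5000)/4.5826 = -3.0000.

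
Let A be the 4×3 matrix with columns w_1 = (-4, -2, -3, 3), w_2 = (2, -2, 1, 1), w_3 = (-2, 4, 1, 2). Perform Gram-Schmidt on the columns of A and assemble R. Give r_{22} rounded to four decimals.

w_1 = (-4, -2, -3, 3); ‖w_1‖ = 6.1644, so e_1 = (-0.6489, -0.3244, -0.4867, 0.4867).
e_1·w_2 = (-0.6489)·2 + (-0.3244)·(-2) + (-0.4867)·1 + 0.4867·1 = -0.6489.
u_2 = w_2 + 0.6489·e_1 = (1.5789, -2.2105, 0.6842, 1.3158).
r_{22} = ‖u_2‖ = 3.0950.

r_{22} = 3.0950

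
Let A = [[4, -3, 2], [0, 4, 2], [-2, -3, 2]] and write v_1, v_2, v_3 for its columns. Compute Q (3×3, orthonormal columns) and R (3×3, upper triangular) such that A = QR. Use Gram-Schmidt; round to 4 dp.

q_1 = v_1/‖v_1‖ = (4, 0, -2)/4.4721 = (0.8944, 0.0000, -0.4472).
r_{12} = q_1·v_2 = -1.3416.
u_2 = v_2 + 1.3416·q_1 = (-1.8000, 4.0000, -3.6000).
‖u_2‖ = 5.6745, so q_2 = (-0.3172, 0.7049, -0.6344).
r_{13} = q_1·v_3 = 0.8944; r_{23} = q_2·v_3 = -0.4934.
u_3 = v_3 − 0.8944·q_1 + 0.4934·q_2 = (1.0435, 2.3478, 2.0870).
‖u_3‖ = 3.3101, so q_3 = (0.3152, 0.7093, 0.6305).

Q = [[0.8944, -0.3172, 0.3152], [0.0000, 0.7049, 0.7093], [-0.4472, -0.6344, 0.6305]], R = [[4.4721, -1.3416, 0.8944], [0.0000, 5.6745, -0.4934], [0.0000, 0.0000, 3.3101]]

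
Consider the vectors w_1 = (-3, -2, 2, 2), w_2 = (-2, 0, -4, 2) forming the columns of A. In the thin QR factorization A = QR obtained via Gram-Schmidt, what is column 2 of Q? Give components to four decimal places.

q_1 = w_1/‖w_1‖ = (-3, -2, 2, 2)/4.5826 = (-0.6547, -0.4364, 0.4364, 0.4364).
r_{12} = q_1·w_2 = 0.4364.
u_2 = w_2 − 0.4364·q_1 = (-1.7143, 0.1905, -4.1905, 1.8095).
‖u_2‖ = 4.8795, so q_2 = (-0.3513, 0.0390, -0.8588, 0.3708).

q_2 = (-0.3513, 0.0390, -0.8588, 0.3708)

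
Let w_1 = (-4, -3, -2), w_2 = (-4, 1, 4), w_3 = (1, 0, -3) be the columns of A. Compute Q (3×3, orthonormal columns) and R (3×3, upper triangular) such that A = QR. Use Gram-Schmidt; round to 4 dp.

w_1 = (-4, -3, -2); ‖w_1‖ = 5.3852, so e_1 = (-0.7428, -0.5571, -0.3714).
e_1·w_2 = (-0.7428)·(-4) + (-0.5571)·1 + (-0.3714)·4 = 0.9285.
u_2 = w_2 − 0.9285·e_1 = (-3.3103, 1.5172, 4.3448).
‖u_2‖ = 5.6690, so e_2 = (-0.5839, 0.2676, 0.7664).
e_1·w_3 = (-0.7428)·1 + (-0.5571)·0 + (-0.3714)·(-3) = 0.3714; e_2·w_3 = (-0.5839)·1 + 0.2676·0 + 0.7664·(-3) = -2.8832.
u_3 = w_3 − 0.3714·e_1 + 2.8832·e_2 = (-0.4077, 0.9785, -0.6524).
‖u_3‖ = 1.2447, so e_3 = (-0.3276, 0.7861, -0.5241).

Q = [[-0.7428, -0.5839, -0.3276], [-0.5571, 0.2676, 0.7861], [-0.3714, 0.7664, -0.5241]], R = [[5.3852, 0.9285, 0.3714], [0.0000, 5.6690, -2.8832], [0.0000, 0.0000, 1.2447]]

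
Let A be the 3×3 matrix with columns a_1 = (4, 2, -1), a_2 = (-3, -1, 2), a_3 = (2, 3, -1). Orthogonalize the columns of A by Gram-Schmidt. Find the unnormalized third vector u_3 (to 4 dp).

u_3 = (-0.8684, 1.4474, -0.5789)

a_1 = (4, 2, -1); ‖a_1‖ = 4.5826, so e_1 = (0.8729, 0.4364, -0.2182).
e_1·a_2 = 0.8729·(-3) + 0.4364·(-1) + (-0.2182)·2 = -3.4915.
u_2 = a_2 + 3.4915·e_1 = (0.0476, 0.5238, 1.2381).
‖u_2‖ = 1.3452, so e_2 = (0.0354, 0.3894, 0.9204).
e_1·a_3 = 0.8729·2 + 0.4364·3 + (-0.2182)·(-1) = 3.2733; e_2·a_3 = 0.0354·2 + 0.3894·3 + 0.9204·(-1) = 0.3186.
u_3 = a_3 − 3.2733·e_1 − 0.3186·e_2 = (-0.8684, 1.4474, -0.5789).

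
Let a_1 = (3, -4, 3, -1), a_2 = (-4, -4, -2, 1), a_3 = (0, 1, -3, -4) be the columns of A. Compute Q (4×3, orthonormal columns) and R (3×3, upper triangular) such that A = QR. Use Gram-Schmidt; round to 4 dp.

a_1 = (3, -4, 3, -1); ‖a_1‖ = 5.9161, so e_1 = (0.5071, -0.6761, 0.5071, -0.1690).
e_1·a_2 = 0.5071·(-4) + (-0.6761)·(-4) + 0.5071·(-2) + (-0.1690)·1 = -0.5071.
u_2 = a_2 + 0.5071·e_1 = (-3.7429, -4.3429, -1.7429, 0.9143).
‖u_2‖ = 6.0616, so e_2 = (-0.6175, -0.7165, -0.2875, 0.1508).
e_1·a_3 = 0.5071·0 + (-0.6761)·1 + 0.5071·(-3) + (-0.1690)·(-4) = -1.5213; e_2·a_3 = (-0.6175)·0 + (-0.7165)·1 + (-0.2875)·(-3) + 0.1508·(-4) = -0.4572.
u_3 = a_3 + 1.5213·e_1 + 0.4572·e_2 = (0.4891, -0.3561, -2.3600, -4.1882).
‖u_3‖ = 4.8453, so e_3 = (0.1009, -0.0735, -0.4871, -0.8644).

Q = [[0.5071, -0.6175, 0.1009], [-0.6761, -0.7165, -0.0735], [0.5071, -0.2875, -0.4871], [-0.1690, 0.1508, -0.8644]], R = [[5.9161, -0.5071, -1.5213], [0.0000, 6.0616, -0.4572], [0.0000, 0.0000, 4.8453]]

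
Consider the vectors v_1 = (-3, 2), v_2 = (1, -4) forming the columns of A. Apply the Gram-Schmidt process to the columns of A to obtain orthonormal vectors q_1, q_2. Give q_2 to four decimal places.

v_1 = (-3, 2); ‖v_1‖ = 3.6056, so q_1 = (-0.8321, 0.5547).
q_1·v_2 = (-0.8321)·1 + 0.5547·(-4) = -3.0509.
u_2 = v_2 + 3.0509·q_1 = (-1.5385, -2.3077).
‖u_2‖ = 2.7735, so q_2 = (-0.5547, -0.8321).

q_2 = (-0.5547, -0.8321)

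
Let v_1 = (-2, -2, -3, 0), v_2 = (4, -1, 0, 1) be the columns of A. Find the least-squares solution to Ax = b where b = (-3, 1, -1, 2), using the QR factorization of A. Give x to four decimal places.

x = (0.2222, -0.5370)

v_1 = (-2, -2, -3, 0); ‖v_1‖ = 4.1231, so e_1 = (-0.4851, -0.4851, -0.7276, 0.0000).
e_1·v_2 = (-0.4851)·4 + (-0.4851)·(-1) + (-0.7276)·0 + 0.0000·1 = -1.4552.
u_2 = v_2 + 1.4552·e_1 = (3.2941, -1.7059, -1.0588, 1.0000).
‖u_2‖ = 3.9853, so e_2 = (0.8266, -0.4280, -0.2657, 0.2509).
Qᵀb = (1.6977, -2.1402).
Back-substitute: x_2 = -2.1402/3.9853 = -0.5370.
x_1 = (1.6977 + 1.4552·(-0.5370))/4.1231 = 0.2222.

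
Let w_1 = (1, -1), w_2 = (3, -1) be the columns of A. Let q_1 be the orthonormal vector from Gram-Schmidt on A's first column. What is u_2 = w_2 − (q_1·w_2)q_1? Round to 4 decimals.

u_2 = (1.0000, 1.0000)

q_1 = w_1/‖w_1‖ = (1, -1)/1.4142 = (0.7071, -0.7071).
r_{12} = q_1·w_2 = 2.8284.
u_2 = w_2 − 2.8284·q_1 = (1.0000, 1.0000).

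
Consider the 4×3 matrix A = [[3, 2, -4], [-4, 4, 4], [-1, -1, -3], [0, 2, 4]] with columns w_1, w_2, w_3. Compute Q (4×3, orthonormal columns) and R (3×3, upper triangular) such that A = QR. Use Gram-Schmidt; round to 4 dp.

Q = [[0.5883, 0.6495, -0.4816], [-0.7845, 0.5591, -0.2043], [-0.1961, -0.2878, -0.6276], [0.0000, 0.4275, 0.5765]], R = [[5.0990, -1.7650, -4.9029], [0.0000, 4.6781, 2.2116], [0.0000, 0.0000, 5.2981]]

w_1 = (3, -4, -1, 0); ‖w_1‖ = 5.0990, so e_1 = (0.5883, -0.7845, -0.1961, 0.0000).
e_1·w_2 = 0.5883·2 + (-0.7845)·4 + (-0.1961)·(-1) + 0.0000·2 = -1.7650.
u_2 = w_2 + 1.7650·e_1 = (3.0385, 2.6154, -1.3462, 2.0000).
‖u_2‖ = 4.6781, so e_2 = (0.6495, 0.5591, -0.2878, 0.4275).
e_1·w_3 = 0.5883·(-4) + (-0.7845)·4 + (-0.1961)·(-3) + 0.0000·4 = -4.9029; e_2·w_3 = 0.6495·(-4) + 0.5591·4 + (-0.2878)·(-3) + 0.4275·4 = 2.2116.
u_3 = w_3 + 4.9029·e_1 − 2.2116·e_2 = (-2.5518, -1.0826, -3.3251, 3.0545).
‖u_3‖ = 5.2981, so e_3 = (-0.4816, -0.2043, -0.6276, 0.5765).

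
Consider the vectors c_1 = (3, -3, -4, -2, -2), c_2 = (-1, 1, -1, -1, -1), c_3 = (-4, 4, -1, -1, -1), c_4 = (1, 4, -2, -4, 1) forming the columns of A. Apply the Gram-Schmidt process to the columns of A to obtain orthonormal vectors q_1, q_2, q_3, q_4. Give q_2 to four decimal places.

q_2 = (-0.5160, 0.5160, -0.3655, -0.4085, -0.4085)

c_1 = (3, -3, -4, -2, -2); ‖c_1‖ = 6.4807, so q_1 = (0.4629, -0.4629, -0.6172, -0.3086, -0.3086).
q_1·c_2 = 0.4629·(-1) + (-0.4629)·1 + (-0.6172)·(-1) + (-0.3086)·(-1) + (-0.3086)·(-1) = 0.3086.
u_2 = c_2 − 0.3086·q_1 = (-1.1429, 1.1429, -0.8095, -0.9048, -0.9048).
‖u_2‖ = 2.2147, so q_2 = (-0.5160, 0.5160, -0.3655, -0.4085, -0.4085).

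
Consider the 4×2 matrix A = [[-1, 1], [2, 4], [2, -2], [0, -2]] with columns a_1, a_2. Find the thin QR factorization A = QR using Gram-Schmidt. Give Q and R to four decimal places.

e_1 = a_1/‖a_1‖ = (-1, 2, 2, 0)/3.0000 = (-0.3333, 0.6667, 0.6667, 0.0000).
r_{12} = e_1·a_2 = 1.0000.
u_2 = a_2 − 1.0000·e_1 = (1.3333, 3.3333, -2.6667, -2.0000).
‖u_2‖ = 4.8990, so e_2 = (0.2722, 0.6804, -0.5443, -0.4082).

Q = [[-0.3333, 0.2722], [0.6667, 0.6804], [0.6667, -0.5443], [0.0000, -0.4082]], R = [[3.0000, 1.0000], [0.0000, 4.8990]]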